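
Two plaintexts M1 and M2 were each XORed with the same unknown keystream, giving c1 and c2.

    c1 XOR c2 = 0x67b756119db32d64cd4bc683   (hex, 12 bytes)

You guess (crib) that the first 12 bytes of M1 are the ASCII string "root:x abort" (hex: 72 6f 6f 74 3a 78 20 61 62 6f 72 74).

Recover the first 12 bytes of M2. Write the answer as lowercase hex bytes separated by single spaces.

15 d8 39 65 a7 cb 0d 05 af 24 b4 f7

Since c1 ⊕ c2 = M1 ⊕ M2, XORing with the guessed M1 bytes yields the corresponding M2 bytes: M2 = (c1 ⊕ c2) ⊕ M1.
byte 0: 103 ^ 114 =  21
byte 1: 183 ^ 111 = 216
byte 2:  86 ^ 111 =  57
byte 3:  17 ^ 116 = 101
byte 4: 157 ^  58 = 167
byte 5: 179 ^ 120 = 203
byte 6:  45 ^  32 =  13
byte 7: 100 ^  97 =   5
byte 8: 205 ^  98 = 175
byte 9:  75 ^ 111 =  36
byte 10: 198 ^ 114 = 180
byte 11: 131 ^ 116 = 247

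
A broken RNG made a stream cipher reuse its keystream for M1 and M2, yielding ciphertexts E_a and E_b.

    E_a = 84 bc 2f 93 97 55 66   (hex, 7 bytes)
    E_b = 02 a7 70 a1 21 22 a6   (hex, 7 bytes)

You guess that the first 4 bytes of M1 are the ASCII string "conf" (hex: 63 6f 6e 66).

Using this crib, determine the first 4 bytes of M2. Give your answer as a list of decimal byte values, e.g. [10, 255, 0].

First, E_a ⊕ E_b = (M1 ⊕ K) ⊕ (M2 ⊕ K) = M1 ⊕ M2, so the key drops out. Then M2 = (M1 ⊕ M2) ⊕ M1 over the first 4 bytes.
byte 0: (84 xor 02) xor 63 = 86 xor 63 = e5
byte 1: (bc xor a7) xor 6f = 1b xor 6f = 74
byte 2: (2f xor 70) xor 6e = 5f xor 6e = 31
byte 3: (93 xor a1) xor 66 = 32 xor 66 = 54

[229, 116, 49, 84]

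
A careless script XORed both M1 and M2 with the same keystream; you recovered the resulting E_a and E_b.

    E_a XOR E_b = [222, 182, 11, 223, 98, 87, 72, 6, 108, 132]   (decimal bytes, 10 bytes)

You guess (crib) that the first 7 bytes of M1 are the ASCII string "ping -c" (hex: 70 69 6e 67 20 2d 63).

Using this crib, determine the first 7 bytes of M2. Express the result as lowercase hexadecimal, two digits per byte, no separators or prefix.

aedf65b8427a2b

Since E_a ⊕ E_b = M1 ⊕ M2, XORing with the guessed M1 bytes yields the corresponding M2 bytes: M2 = (E_a ⊕ E_b) ⊕ M1.
byte 0: de ^ 70 = ae
byte 1: b6 ^ 69 = df
byte 2: 0b ^ 6e = 65
byte 3: df ^ 67 = b8
byte 4: 62 ^ 20 = 42
byte 5: 57 ^ 2d = 7a
byte 6: 48 ^ 63 = 2b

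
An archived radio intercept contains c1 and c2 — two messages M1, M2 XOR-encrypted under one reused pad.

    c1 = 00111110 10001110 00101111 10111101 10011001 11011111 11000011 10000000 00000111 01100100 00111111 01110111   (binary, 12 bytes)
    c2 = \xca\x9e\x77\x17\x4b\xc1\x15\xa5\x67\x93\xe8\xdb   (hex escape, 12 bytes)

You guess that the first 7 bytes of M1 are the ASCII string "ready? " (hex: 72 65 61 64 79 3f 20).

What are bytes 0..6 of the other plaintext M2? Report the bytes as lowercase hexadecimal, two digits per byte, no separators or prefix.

First, c1 ⊕ c2 = (M1 ⊕ K) ⊕ (M2 ⊕ K) = M1 ⊕ M2, so the key drops out. Then M2 = (M1 ⊕ M2) ⊕ M1 over the first 7 bytes.
byte 0: (3e ^ ca) ^ 72 = f4 ^ 72 = 86
byte 1: (8e ^ 9e) ^ 65 = 10 ^ 65 = 75
byte 2: (2f ^ 77) ^ 61 = 58 ^ 61 = 39
byte 3: (bd ^ 17) ^ 64 = aa ^ 64 = ce
byte 4: (99 ^ 4b) ^ 79 = d2 ^ 79 = ab
byte 5: (df ^ c1) ^ 3f = 1e ^ 3f = 21
byte 6: (c3 ^ 15) ^ 20 = d6 ^ 20 = f6

867539ceab21f6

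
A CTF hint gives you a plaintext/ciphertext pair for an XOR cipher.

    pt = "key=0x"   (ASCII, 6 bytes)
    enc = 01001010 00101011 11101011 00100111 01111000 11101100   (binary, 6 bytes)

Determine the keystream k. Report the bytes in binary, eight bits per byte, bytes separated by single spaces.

00100001 01001110 10010010 00011010 01001000 10010100

Since enc = pt ⊕ k, XORing both sides with pt gives k = pt ⊕ enc.
6b ^ 4a = 21
65 ^ 2b = 4e
79 ^ eb = 92
3d ^ 27 = 1a
30 ^ 78 = 48
78 ^ ec = 94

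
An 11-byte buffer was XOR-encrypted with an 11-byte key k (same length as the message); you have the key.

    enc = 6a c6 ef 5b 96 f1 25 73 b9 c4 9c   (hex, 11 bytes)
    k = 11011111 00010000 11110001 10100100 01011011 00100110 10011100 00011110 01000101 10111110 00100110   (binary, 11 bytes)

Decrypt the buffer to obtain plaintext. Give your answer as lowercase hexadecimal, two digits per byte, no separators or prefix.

6a XOR df = b5
c6 XOR 10 = d6
ef XOR f1 = 1e
5b XOR a4 = ff
96 XOR 5b = cd
f1 XOR 26 = d7
25 XOR 9c = b9
73 XOR 1e = 6d
b9 XOR 45 = fc
c4 XOR be = 7a
9c XOR 26 = ba

b5d61effcdd7b96dfc7aba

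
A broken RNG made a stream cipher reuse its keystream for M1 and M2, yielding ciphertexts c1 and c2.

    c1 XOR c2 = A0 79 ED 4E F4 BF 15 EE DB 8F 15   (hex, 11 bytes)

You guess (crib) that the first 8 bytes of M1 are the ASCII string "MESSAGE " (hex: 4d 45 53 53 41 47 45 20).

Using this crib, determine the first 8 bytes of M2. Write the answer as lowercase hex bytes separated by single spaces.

Since c1 ⊕ c2 = M1 ⊕ M2, XORing with the guessed M1 bytes yields the corresponding M2 bytes: M2 = (c1 ⊕ c2) ⊕ M1.
10100000 ⊕ 01001101 = 11101101
01111001 ⊕ 01000101 = 00111100
11101101 ⊕ 01010011 = 10111110
01001110 ⊕ 01010011 = 00011101
11110100 ⊕ 01000001 = 10110101
10111111 ⊕ 01000111 = 11111000
00010101 ⊕ 01000101 = 01010000
11101110 ⊕ 00100000 = 11001110

ed 3c be 1d b5 f8 50 ce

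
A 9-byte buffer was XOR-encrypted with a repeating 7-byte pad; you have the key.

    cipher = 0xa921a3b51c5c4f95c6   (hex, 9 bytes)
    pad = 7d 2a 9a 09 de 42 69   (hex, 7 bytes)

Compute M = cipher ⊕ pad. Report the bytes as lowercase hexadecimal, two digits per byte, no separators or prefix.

d40b39bcc21e26e8ec

The 7-byte key repeats, so the effective keystream is 7d 2a 9a 09 de 42 69 7d 2a.
byte 0: 10101001 xor 01111101 = 11010100
byte 1: 00100001 xor 00101010 = 00001011
byte 2: 10100011 xor 10011010 = 00111001
byte 3: 10110101 xor 00001001 = 10111100
byte 4: 00011100 xor 11011110 = 11000010
byte 5: 01011100 xor 01000010 = 00011110
byte 6: 01001111 xor 01101001 = 00100110
byte 7: 10010101 xor 01111101 = 11101000
byte 8: 11000110 xor 00101010 = 11101100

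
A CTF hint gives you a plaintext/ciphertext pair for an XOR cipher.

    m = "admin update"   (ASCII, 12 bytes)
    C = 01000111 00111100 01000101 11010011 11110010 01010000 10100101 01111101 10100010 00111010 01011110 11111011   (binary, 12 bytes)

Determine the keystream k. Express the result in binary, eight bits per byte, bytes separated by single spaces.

Since C = m ⊕ k, XORing both sides with m gives k = m ⊕ C.
byte 0: 61 xor 47 = 26
byte 1: 64 xor 3c = 58
byte 2: 6d xor 45 = 28
byte 3: 69 xor d3 = ba
byte 4: 6e xor f2 = 9c
byte 5: 20 xor 50 = 70
byte 6: 75 xor a5 = d0
byte 7: 70 xor 7d = 0d
byte 8: 64 xor a2 = c6
byte 9: 61 xor 3a = 5b
byte 10: 74 xor 5e = 2a
byte 11: 65 xor fb = 9e

00100110 01011000 00101000 10111010 10011100 01110000 11010000 00001101 11000110 01011011 00101010 10011110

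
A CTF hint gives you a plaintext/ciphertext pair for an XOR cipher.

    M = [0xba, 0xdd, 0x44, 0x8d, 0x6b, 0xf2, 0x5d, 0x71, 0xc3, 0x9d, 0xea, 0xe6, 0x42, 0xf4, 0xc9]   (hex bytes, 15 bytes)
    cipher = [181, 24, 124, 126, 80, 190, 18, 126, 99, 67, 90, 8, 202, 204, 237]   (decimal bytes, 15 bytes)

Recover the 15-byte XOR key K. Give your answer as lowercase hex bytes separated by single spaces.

0f c5 38 f3 3b 4c 4f 0f a0 de b0 ee 88 38 24

Since cipher = M ⊕ K, XORing both sides with M gives K = M ⊕ cipher.
ba ^ b5 = 0f
dd ^ 18 = c5
44 ^ 7c = 38
8d ^ 7e = f3
6b ^ 50 = 3b
f2 ^ be = 4c
5d ^ 12 = 4f
71 ^ 7e = 0f
c3 ^ 63 = a0
9d ^ 43 = de
ea ^ 5a = b0
e6 ^ 08 = ee
42 ^ ca = 88
f4 ^ cc = 38
c9 ^ ed = 24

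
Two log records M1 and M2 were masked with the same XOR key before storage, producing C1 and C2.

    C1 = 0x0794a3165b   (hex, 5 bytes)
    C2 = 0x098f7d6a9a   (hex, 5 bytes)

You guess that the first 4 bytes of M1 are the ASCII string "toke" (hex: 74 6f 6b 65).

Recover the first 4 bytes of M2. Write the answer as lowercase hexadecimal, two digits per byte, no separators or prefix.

First, C1 ⊕ C2 = (M1 ⊕ K) ⊕ (M2 ⊕ K) = M1 ⊕ M2, so the key drops out. Then M2 = (M1 ⊕ M2) ⊕ M1 over the first 4 bytes.
byte 0: (07 xor 09) xor 74 = 0e xor 74 = 7a
byte 1: (94 xor 8f) xor 6f = 1b xor 6f = 74
byte 2: (a3 xor 7d) xor 6b = de xor 6b = b5
byte 3: (16 xor 6a) xor 65 = 7c xor 65 = 19

7a74b519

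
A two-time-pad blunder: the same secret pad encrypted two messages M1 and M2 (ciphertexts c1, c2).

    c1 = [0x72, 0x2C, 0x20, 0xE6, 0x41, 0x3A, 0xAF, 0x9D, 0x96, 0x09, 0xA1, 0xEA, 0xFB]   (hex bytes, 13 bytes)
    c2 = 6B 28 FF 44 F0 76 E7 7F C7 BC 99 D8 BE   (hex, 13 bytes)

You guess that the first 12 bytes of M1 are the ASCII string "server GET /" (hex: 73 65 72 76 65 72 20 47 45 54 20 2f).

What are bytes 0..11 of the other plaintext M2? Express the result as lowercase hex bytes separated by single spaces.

6a 61 ad d4 d4 3e 68 a5 14 e1 18 1d

First, c1 ⊕ c2 = (M1 ⊕ K) ⊕ (M2 ⊕ K) = M1 ⊕ M2, so the key drops out. Then M2 = (M1 ⊕ M2) ⊕ M1 over the first 12 bytes.
byte 0: (72 ⊕ 6b) ⊕ 73 = 19 ⊕ 73 = 6a
byte 1: (2c ⊕ 28) ⊕ 65 = 04 ⊕ 65 = 61
byte 2: (20 ⊕ ff) ⊕ 72 = df ⊕ 72 = ad
byte 3: (e6 ⊕ 44) ⊕ 76 = a2 ⊕ 76 = d4
byte 4: (41 ⊕ f0) ⊕ 65 = b1 ⊕ 65 = d4
byte 5: (3a ⊕ 76) ⊕ 72 = 4c ⊕ 72 = 3e
byte 6: (af ⊕ e7) ⊕ 20 = 48 ⊕ 20 = 68
byte 7: (9d ⊕ 7f) ⊕ 47 = e2 ⊕ 47 = a5
byte 8: (96 ⊕ c7) ⊕ 45 = 51 ⊕ 45 = 14
byte 9: (09 ⊕ bc) ⊕ 54 = b5 ⊕ 54 = e1
byte 10: (a1 ⊕ 99) ⊕ 20 = 38 ⊕ 20 = 18
byte 11: (ea ⊕ d8) ⊕ 2f = 32 ⊕ 2f = 1d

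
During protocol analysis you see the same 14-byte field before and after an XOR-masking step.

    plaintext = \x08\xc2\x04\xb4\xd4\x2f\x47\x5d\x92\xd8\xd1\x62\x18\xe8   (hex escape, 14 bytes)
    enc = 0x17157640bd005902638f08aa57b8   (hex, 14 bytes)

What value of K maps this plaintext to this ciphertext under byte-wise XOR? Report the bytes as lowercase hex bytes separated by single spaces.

1f d7 72 f4 69 2f 1e 5f f1 57 d9 c8 4f 50

Since enc = plaintext ⊕ K, XORing both sides with plaintext gives K = plaintext ⊕ enc.
byte 0: 00001000 xor 00010111 = 00011111
byte 1: 11000010 xor 00010101 = 11010111
byte 2: 00000100 xor 01110110 = 01110010
byte 3: 10110100 xor 01000000 = 11110100
byte 4: 11010100 xor 10111101 = 01101001
byte 5: 00101111 xor 00000000 = 00101111
byte 6: 01000111 xor 01011001 = 00011110
byte 7: 01011101 xor 00000010 = 01011111
byte 8: 10010010 xor 01100011 = 11110001
byte 9: 11011000 xor 10001111 = 01010111
byte 10: 11010001 xor 00001000 = 11011001
byte 11: 01100010 xor 10101010 = 11001000
byte 12: 00011000 xor 01010111 = 01001111
byte 13: 11101000 xor 10111000 = 01010000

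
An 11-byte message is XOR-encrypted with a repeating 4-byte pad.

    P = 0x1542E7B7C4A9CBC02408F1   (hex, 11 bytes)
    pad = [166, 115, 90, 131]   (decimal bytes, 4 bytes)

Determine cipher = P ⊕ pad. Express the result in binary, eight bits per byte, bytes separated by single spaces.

10110011 00110001 10111101 00110100 01100010 11011010 10010001 01000011 10000010 01111011 10101011

The 4-byte key repeats, so the effective keystream is a6 73 5a 83 a6 73 5a 83 a6 73 5a.
byte 0: 15 xor a6 = b3
byte 1: 42 xor 73 = 31
byte 2: e7 xor 5a = bd
byte 3: b7 xor 83 = 34
byte 4: c4 xor a6 = 62
byte 5: a9 xor 73 = da
byte 6: cb xor 5a = 91
byte 7: c0 xor 83 = 43
byte 8: 24 xor a6 = 82
byte 9: 08 xor 73 = 7b
byte 10: f1 xor 5a = ab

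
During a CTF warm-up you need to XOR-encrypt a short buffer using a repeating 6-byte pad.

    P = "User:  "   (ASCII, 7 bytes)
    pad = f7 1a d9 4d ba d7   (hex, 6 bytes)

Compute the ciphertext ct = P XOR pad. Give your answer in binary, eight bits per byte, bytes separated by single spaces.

The 6-byte key repeats, so the effective keystream is f7 1a d9 4d ba d7 f7.
byte 0: 01010101 ⊕ 11110111 = 10100010
byte 1: 01110011 ⊕ 00011010 = 01101001
byte 2: 01100101 ⊕ 11011001 = 10111100
byte 3: 01110010 ⊕ 01001101 = 00111111
byte 4: 00111010 ⊕ 10111010 = 10000000
byte 5: 00100000 ⊕ 11010111 = 11110111
byte 6: 00100000 ⊕ 11110111 = 11010111

10100010 01101001 10111100 00111111 10000000 11110111 11010111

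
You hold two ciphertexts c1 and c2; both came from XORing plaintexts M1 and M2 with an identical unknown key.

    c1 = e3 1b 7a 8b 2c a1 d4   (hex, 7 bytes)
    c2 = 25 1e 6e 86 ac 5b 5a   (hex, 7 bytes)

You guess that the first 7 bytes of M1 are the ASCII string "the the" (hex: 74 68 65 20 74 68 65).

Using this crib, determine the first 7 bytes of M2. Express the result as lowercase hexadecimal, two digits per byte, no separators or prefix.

b26d712df492eb

First, c1 ⊕ c2 = (M1 ⊕ K) ⊕ (M2 ⊕ K) = M1 ⊕ M2, so the key drops out. Then M2 = (M1 ⊕ M2) ⊕ M1 over the first 7 bytes.
byte 0: (e3 xor 25) xor 74 = c6 xor 74 = b2
byte 1: (1b xor 1e) xor 68 = 05 xor 68 = 6d
byte 2: (7a xor 6e) xor 65 = 14 xor 65 = 71
byte 3: (8b xor 86) xor 20 = 0d xor 20 = 2d
byte 4: (2c xor ac) xor 74 = 80 xor 74 = f4
byte 5: (a1 xor 5b) xor 68 = fa xor 68 = 92
byte 6: (d4 xor 5a) xor 65 = 8e xor 65 = eb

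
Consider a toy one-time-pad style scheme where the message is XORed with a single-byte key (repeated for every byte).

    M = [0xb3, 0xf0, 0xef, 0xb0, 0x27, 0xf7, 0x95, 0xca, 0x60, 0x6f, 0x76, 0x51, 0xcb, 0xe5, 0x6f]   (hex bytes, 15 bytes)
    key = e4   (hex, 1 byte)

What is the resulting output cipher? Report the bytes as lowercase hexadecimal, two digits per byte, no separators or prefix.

The 1-byte key repeats, so the effective keystream is e4 e4 e4 e4 e4 e4 e4 e4 e4 e4 e4 e4 e4 e4 e4.
byte 0: 10110011 XOR 11100100 = 01010111
byte 1: 11110000 XOR 11100100 = 00010100
byte 2: 11101111 XOR 11100100 = 00001011
byte 3: 10110000 XOR 11100100 = 01010100
byte 4: 00100111 XOR 11100100 = 11000011
byte 5: 11110111 XOR 11100100 = 00010011
byte 6: 10010101 XOR 11100100 = 01110001
byte 7: 11001010 XOR 11100100 = 00101110
byte 8: 01100000 XOR 11100100 = 10000100
byte 9: 01101111 XOR 11100100 = 10001011
byte 10: 01110110 XOR 11100100 = 10010010
byte 11: 01010001 XOR 11100100 = 10110101
byte 12: 11001011 XOR 11100100 = 00101111
byte 13: 11100101 XOR 11100100 = 00000001
byte 14: 01101111 XOR 11100100 = 10001011

57140b54c313712e848b92b52f018b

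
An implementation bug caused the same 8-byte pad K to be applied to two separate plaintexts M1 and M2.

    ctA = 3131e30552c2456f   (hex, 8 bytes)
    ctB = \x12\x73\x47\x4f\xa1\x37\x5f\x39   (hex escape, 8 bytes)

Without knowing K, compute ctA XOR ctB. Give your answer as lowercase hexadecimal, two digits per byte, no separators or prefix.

2342a44af3f51a56

ctA ⊕ ctB = (M1 ⊕ K) ⊕ (M2 ⊕ K) = M1 ⊕ M2 — the shared key cancels under XOR.
byte 0: 31 XOR 12 = 23
byte 1: 31 XOR 73 = 42
byte 2: e3 XOR 47 = a4
byte 3: 05 XOR 4f = 4a
byte 4: 52 XOR a1 = f3
byte 5: c2 XOR 37 = f5
byte 6: 45 XOR 5f = 1a
byte 7: 6f XOR 39 = 56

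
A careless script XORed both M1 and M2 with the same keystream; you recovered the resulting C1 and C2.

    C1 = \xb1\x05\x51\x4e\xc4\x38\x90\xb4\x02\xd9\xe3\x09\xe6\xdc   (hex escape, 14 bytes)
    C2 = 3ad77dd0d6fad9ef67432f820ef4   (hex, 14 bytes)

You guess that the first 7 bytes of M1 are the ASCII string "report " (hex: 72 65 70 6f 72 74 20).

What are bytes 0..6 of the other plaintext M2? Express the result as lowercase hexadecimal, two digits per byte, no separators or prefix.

First, C1 ⊕ C2 = (M1 ⊕ K) ⊕ (M2 ⊕ K) = M1 ⊕ M2, so the key drops out. Then M2 = (M1 ⊕ M2) ⊕ M1 over the first 7 bytes.
byte 0: (b1 ⊕ 3a) ⊕ 72 = 8b ⊕ 72 = f9
byte 1: (05 ⊕ d7) ⊕ 65 = d2 ⊕ 65 = b7
byte 2: (51 ⊕ 7d) ⊕ 70 = 2c ⊕ 70 = 5c
byte 3: (4e ⊕ d0) ⊕ 6f = 9e ⊕ 6f = f1
byte 4: (c4 ⊕ d6) ⊕ 72 = 12 ⊕ 72 = 60
byte 5: (38 ⊕ fa) ⊕ 74 = c2 ⊕ 74 = b6
byte 6: (90 ⊕ d9) ⊕ 20 = 49 ⊕ 20 = 69

f9b75cf160b669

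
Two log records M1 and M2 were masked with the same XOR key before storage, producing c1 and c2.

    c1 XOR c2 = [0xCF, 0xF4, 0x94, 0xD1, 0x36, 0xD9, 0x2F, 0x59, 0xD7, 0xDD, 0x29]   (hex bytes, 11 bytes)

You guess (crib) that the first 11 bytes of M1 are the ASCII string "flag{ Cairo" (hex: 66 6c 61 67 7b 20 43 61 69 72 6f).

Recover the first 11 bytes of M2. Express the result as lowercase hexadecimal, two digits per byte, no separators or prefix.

a998f5b64df96c38beaf46

Since c1 ⊕ c2 = M1 ⊕ M2, XORing with the guessed M1 bytes yields the corresponding M2 bytes: M2 = (c1 ⊕ c2) ⊕ M1.
byte 0: 207 ^ 102 = 169
byte 1: 244 ^ 108 = 152
byte 2: 148 ^  97 = 245
byte 3: 209 ^ 103 = 182
byte 4:  54 ^ 123 =  77
byte 5: 217 ^  32 = 249
byte 6:  47 ^  67 = 108
byte 7:  89 ^  97 =  56
byte 8: 215 ^ 105 = 190
byte 9: 221 ^ 114 = 175
byte 10:  41 ^ 111 =  70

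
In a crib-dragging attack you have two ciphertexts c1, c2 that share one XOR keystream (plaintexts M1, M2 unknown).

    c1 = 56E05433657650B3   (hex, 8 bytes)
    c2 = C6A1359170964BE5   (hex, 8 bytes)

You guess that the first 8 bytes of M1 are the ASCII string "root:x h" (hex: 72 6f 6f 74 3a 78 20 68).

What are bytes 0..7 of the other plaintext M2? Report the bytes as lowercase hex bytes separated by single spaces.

First, c1 ⊕ c2 = (M1 ⊕ K) ⊕ (M2 ⊕ K) = M1 ⊕ M2, so the key drops out. Then M2 = (M1 ⊕ M2) ⊕ M1 over the first 8 bytes.
byte 0: (56 ⊕ c6) ⊕ 72 = 90 ⊕ 72 = e2
byte 1: (e0 ⊕ a1) ⊕ 6f = 41 ⊕ 6f = 2e
byte 2: (54 ⊕ 35) ⊕ 6f = 61 ⊕ 6f = 0e
byte 3: (33 ⊕ 91) ⊕ 74 = a2 ⊕ 74 = d6
byte 4: (65 ⊕ 70) ⊕ 3a = 15 ⊕ 3a = 2f
byte 5: (76 ⊕ 96) ⊕ 78 = e0 ⊕ 78 = 98
byte 6: (50 ⊕ 4b) ⊕ 20 = 1b ⊕ 20 = 3b
byte 7: (b3 ⊕ e5) ⊕ 68 = 56 ⊕ 68 = 3e

e2 2e 0e d6 2f 98 3b 3e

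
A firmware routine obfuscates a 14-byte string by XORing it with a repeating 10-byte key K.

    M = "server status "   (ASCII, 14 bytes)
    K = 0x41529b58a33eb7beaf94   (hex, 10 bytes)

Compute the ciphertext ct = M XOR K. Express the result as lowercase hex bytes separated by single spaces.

The 10-byte key repeats, so the effective keystream is 41 52 9b 58 a3 3e b7 be af 94 41 52 9b 58.
byte 0: 01110011 ^ 01000001 = 00110010
byte 1: 01100101 ^ 01010010 = 00110111
byte 2: 01110010 ^ 10011011 = 11101001
byte 3: 01110110 ^ 01011000 = 00101110
byte 4: 01100101 ^ 10100011 = 11000110
byte 5: 01110010 ^ 00111110 = 01001100
byte 6: 00100000 ^ 10110111 = 10010111
byte 7: 01110011 ^ 10111110 = 11001101
byte 8: 01110100 ^ 10101111 = 11011011
byte 9: 01100001 ^ 10010100 = 11110101
byte 10: 01110100 ^ 01000001 = 00110101
byte 11: 01110101 ^ 01010010 = 00100111
byte 12: 01110011 ^ 10011011 = 11101000
byte 13: 00100000 ^ 01011000 = 01111000

32 37 e9 2e c6 4c 97 cd db f5 35 27 e8 78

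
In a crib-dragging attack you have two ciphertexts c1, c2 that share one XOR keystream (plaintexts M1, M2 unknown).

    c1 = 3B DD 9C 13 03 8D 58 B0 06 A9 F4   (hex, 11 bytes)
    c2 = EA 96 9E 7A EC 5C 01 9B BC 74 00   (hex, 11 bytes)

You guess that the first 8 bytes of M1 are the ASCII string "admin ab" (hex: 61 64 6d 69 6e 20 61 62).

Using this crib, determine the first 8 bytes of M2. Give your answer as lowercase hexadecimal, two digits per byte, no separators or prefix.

b02f6f0081f13849

First, c1 ⊕ c2 = (M1 ⊕ K) ⊕ (M2 ⊕ K) = M1 ⊕ M2, so the key drops out. Then M2 = (M1 ⊕ M2) ⊕ M1 over the first 8 bytes.
byte 0: (3b xor ea) xor 61 = d1 xor 61 = b0
byte 1: (dd xor 96) xor 64 = 4b xor 64 = 2f
byte 2: (9c xor 9e) xor 6d = 02 xor 6d = 6f
byte 3: (13 xor 7a) xor 69 = 69 xor 69 = 00
byte 4: (03 xor ec) xor 6e = ef xor 6e = 81
byte 5: (8d xor 5c) xor 20 = d1 xor 20 = f1
byte 6: (58 xor 01) xor 61 = 59 xor 61 = 38
byte 7: (b0 xor 9b) xor 62 = 2b xor 62 = 49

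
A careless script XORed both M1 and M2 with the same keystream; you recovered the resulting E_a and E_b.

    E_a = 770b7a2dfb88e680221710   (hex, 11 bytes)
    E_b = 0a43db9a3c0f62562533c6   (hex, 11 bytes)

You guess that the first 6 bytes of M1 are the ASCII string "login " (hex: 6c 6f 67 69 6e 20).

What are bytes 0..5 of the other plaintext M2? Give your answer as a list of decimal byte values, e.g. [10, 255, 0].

[17, 39, 198, 222, 169, 167]

First, E_a ⊕ E_b = (M1 ⊕ K) ⊕ (M2 ⊕ K) = M1 ⊕ M2, so the key drops out. Then M2 = (M1 ⊕ M2) ⊕ M1 over the first 6 bytes.
byte 0: (77 ^ 0a) ^ 6c = 7d ^ 6c = 11
byte 1: (0b ^ 43) ^ 6f = 48 ^ 6f = 27
byte 2: (7a ^ db) ^ 67 = a1 ^ 67 = c6
byte 3: (2d ^ 9a) ^ 69 = b7 ^ 69 = de
byte 4: (fb ^ 3c) ^ 6e = c7 ^ 6e = a9
byte 5: (88 ^ 0f) ^ 20 = 87 ^ 20 = a7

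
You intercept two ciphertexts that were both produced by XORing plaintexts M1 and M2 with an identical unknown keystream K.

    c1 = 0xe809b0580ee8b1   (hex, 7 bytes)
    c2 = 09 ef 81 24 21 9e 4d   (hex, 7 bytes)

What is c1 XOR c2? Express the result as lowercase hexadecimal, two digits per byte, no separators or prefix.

e1e6317c2f76fc

c1 ⊕ c2 = (M1 ⊕ K) ⊕ (M2 ⊕ K) = M1 ⊕ M2 — the shared key cancels under XOR.
e8 xor 09 = e1
09 xor ef = e6
b0 xor 81 = 31
58 xor 24 = 7c
0e xor 21 = 2f
e8 xor 9e = 76
b1 xor 4d = fc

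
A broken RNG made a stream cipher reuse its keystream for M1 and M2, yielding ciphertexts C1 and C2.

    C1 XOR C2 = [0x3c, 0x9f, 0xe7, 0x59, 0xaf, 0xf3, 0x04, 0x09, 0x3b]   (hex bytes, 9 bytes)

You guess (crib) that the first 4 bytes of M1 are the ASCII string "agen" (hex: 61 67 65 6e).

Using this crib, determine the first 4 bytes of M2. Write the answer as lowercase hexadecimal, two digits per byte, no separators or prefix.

Since C1 ⊕ C2 = M1 ⊕ M2, XORing with the guessed M1 bytes yields the corresponding M2 bytes: M2 = (C1 ⊕ C2) ⊕ M1.
3c ^ 61 = 5d
9f ^ 67 = f8
e7 ^ 65 = 82
59 ^ 6e = 37

5df88237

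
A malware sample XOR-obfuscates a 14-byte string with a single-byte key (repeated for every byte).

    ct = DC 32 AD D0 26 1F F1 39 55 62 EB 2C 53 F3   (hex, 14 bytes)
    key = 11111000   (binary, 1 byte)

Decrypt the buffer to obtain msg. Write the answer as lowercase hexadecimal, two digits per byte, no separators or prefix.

24ca5528dee709c1ad9a13d4ab0b

The 1-byte key repeats, so the effective keystream is f8 f8 f8 f8 f8 f8 f8 f8 f8 f8 f8 f8 f8 f8.
byte 0: dc xor f8 = 24
byte 1: 32 xor f8 = ca
byte 2: ad xor f8 = 55
byte 3: d0 xor f8 = 28
byte 4: 26 xor f8 = de
byte 5: 1f xor f8 = e7
byte 6: f1 xor f8 = 09
byte 7: 39 xor f8 = c1
byte 8: 55 xor f8 = ad
byte 9: 62 xor f8 = 9a
byte 10: eb xor f8 = 13
byte 11: 2c xor f8 = d4
byte 12: 53 xor f8 = ab
byte 13: f3 xor f8 = 0b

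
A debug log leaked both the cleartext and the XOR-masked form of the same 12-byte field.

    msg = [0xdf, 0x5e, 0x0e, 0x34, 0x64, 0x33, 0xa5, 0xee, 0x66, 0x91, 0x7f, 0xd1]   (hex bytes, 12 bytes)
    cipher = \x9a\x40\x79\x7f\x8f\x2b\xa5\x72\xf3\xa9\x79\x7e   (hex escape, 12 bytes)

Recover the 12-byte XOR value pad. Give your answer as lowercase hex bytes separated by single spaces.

Since cipher = msg ⊕ pad, XORing both sides with msg gives pad = msg ⊕ cipher.
11011111 XOR 10011010 = 01000101
01011110 XOR 01000000 = 00011110
00001110 XOR 01111001 = 01110111
00110100 XOR 01111111 = 01001011
01100100 XOR 10001111 = 11101011
00110011 XOR 00101011 = 00011000
10100101 XOR 10100101 = 00000000
11101110 XOR 01110010 = 10011100
01100110 XOR 11110011 = 10010101
10010001 XOR 10101001 = 00111000
01111111 XOR 01111001 = 00000110
11010001 XOR 01111110 = 10101111

45 1e 77 4b eb 18 00 9c 95 38 06 af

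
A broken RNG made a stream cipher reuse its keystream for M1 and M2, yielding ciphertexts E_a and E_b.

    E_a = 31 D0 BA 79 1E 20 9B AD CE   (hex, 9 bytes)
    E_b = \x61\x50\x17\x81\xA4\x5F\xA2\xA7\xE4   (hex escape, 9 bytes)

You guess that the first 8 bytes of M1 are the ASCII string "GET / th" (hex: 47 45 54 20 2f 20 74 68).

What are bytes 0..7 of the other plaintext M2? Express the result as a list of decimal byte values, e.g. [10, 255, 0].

First, E_a ⊕ E_b = (M1 ⊕ K) ⊕ (M2 ⊕ K) = M1 ⊕ M2, so the key drops out. Then M2 = (M1 ⊕ M2) ⊕ M1 over the first 8 bytes.
byte 0: (31 XOR 61) XOR 47 = 50 XOR 47 = 17
byte 1: (d0 XOR 50) XOR 45 = 80 XOR 45 = c5
byte 2: (ba XOR 17) XOR 54 = ad XOR 54 = f9
byte 3: (79 XOR 81) XOR 20 = f8 XOR 20 = d8
byte 4: (1e XOR a4) XOR 2f = ba XOR 2f = 95
byte 5: (20 XOR 5f) XOR 20 = 7f XOR 20 = 5f
byte 6: (9b XOR a2) XOR 74 = 39 XOR 74 = 4d
byte 7: (ad XOR a7) XOR 68 = 0a XOR 68 = 62

[23, 197, 249, 216, 149, 95, 77, 98]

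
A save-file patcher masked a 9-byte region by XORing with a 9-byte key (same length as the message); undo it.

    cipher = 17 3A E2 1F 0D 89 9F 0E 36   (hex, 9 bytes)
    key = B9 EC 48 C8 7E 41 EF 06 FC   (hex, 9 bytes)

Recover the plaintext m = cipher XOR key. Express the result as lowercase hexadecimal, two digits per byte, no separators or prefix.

17 ⊕ b9 = ae
3a ⊕ ec = d6
e2 ⊕ 48 = aa
1f ⊕ c8 = d7
0d ⊕ 7e = 73
89 ⊕ 41 = c8
9f ⊕ ef = 70
0e ⊕ 06 = 08
36 ⊕ fc = ca

aed6aad773c87008ca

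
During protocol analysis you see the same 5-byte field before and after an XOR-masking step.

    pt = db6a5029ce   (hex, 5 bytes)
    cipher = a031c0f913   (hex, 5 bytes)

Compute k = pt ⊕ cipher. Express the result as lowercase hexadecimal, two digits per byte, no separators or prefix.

Since cipher = pt ⊕ k, XORing both sides with pt gives k = pt ⊕ cipher.
byte 0: db XOR a0 = 7b
byte 1: 6a XOR 31 = 5b
byte 2: 50 XOR c0 = 90
byte 3: 29 XOR f9 = d0
byte 4: ce XOR 13 = dd

7b5b90d0dd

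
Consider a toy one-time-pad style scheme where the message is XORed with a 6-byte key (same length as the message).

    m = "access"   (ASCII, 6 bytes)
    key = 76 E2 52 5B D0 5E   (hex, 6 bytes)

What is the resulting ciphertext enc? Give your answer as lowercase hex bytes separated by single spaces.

17 81 31 3e a3 2d

XOR is its own inverse, so applying the key byte-wise gives the result directly.
byte 0:  97 ⊕ 118 =  23
byte 1:  99 ⊕ 226 = 129
byte 2:  99 ⊕  82 =  49
byte 3: 101 ⊕  91 =  62
byte 4: 115 ⊕ 208 = 163
byte 5: 115 ⊕  94 =  45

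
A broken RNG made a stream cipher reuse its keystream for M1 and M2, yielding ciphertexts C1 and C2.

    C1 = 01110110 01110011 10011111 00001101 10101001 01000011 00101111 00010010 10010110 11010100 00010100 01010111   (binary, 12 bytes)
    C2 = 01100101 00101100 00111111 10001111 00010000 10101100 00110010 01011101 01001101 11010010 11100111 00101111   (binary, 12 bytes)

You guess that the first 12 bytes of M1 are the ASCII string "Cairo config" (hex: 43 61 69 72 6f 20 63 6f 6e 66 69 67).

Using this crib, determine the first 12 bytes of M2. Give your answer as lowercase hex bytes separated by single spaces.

First, C1 ⊕ C2 = (M1 ⊕ K) ⊕ (M2 ⊕ K) = M1 ⊕ M2, so the key drops out. Then M2 = (M1 ⊕ M2) ⊕ M1 over the first 12 bytes.
byte 0: (76 XOR 65) XOR 43 = 13 XOR 43 = 50
byte 1: (73 XOR 2c) XOR 61 = 5f XOR 61 = 3e
byte 2: (9f XOR 3f) XOR 69 = a0 XOR 69 = c9
byte 3: (0d XOR 8f) XOR 72 = 82 XOR 72 = f0
byte 4: (a9 XOR 10) XOR 6f = b9 XOR 6f = d6
byte 5: (43 XOR ac) XOR 20 = ef XOR 20 = cf
byte 6: (2f XOR 32) XOR 63 = 1d XOR 63 = 7e
byte 7: (12 XOR 5d) XOR 6f = 4f XOR 6f = 20
byte 8: (96 XOR 4d) XOR 6e = db XOR 6e = b5
byte 9: (d4 XOR d2) XOR 66 = 06 XOR 66 = 60
byte 10: (14 XOR e7) XOR 69 = f3 XOR 69 = 9a
byte 11: (57 XOR 2f) XOR 67 = 78 XOR 67 = 1f

50 3e c9 f0 d6 cf 7e 20 b5 60 9a 1f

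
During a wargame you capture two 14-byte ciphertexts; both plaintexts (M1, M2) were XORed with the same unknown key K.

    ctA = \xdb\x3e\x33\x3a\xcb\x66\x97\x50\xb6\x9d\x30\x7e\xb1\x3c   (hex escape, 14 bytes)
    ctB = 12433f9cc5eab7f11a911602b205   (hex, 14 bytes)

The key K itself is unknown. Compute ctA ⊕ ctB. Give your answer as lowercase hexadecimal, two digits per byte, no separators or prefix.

c97d0ca60e8c20a1ac0c267c0339

ctA ⊕ ctB = (M1 ⊕ K) ⊕ (M2 ⊕ K) = M1 ⊕ M2 — the shared key cancels under XOR.
byte 0: 219 xor  18 = 201
byte 1:  62 xor  67 = 125
byte 2:  51 xor  63 =  12
byte 3:  58 xor 156 = 166
byte 4: 203 xor 197 =  14
byte 5: 102 xor 234 = 140
byte 6: 151 xor 183 =  32
byte 7:  80 xor 241 = 161
byte 8: 182 xor  26 = 172
byte 9: 157 xor 145 =  12
byte 10:  48 xor  22 =  38
byte 11: 126 xor   2 = 124
byte 12: 177 xor 178 =   3
byte 13:  60 xor   5 =  57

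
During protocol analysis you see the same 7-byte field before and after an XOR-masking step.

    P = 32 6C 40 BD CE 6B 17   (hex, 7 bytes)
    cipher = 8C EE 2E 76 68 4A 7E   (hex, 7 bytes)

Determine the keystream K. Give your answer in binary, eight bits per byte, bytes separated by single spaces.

Since cipher = P ⊕ K, XORing both sides with P gives K = P ⊕ cipher.
byte 0: 00110010 ^ 10001100 = 10111110
byte 1: 01101100 ^ 11101110 = 10000010
byte 2: 01000000 ^ 00101110 = 01101110
byte 3: 10111101 ^ 01110110 = 11001011
byte 4: 11001110 ^ 01101000 = 10100110
byte 5: 01101011 ^ 01001010 = 00100001
byte 6: 00010111 ^ 01111110 = 01101001

10111110 10000010 01101110 11001011 10100110 00100001 01101001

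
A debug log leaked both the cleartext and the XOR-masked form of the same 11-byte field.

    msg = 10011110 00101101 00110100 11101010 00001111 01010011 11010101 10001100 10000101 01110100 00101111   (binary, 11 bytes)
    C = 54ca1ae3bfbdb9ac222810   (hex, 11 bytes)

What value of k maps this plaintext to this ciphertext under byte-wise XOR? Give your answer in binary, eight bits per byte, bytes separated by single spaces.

11001010 11100111 00101110 00001001 10110000 11101110 01101100 00100000 10100111 01011100 00111111

Since C = msg ⊕ k, XORing both sides with msg gives k = msg ⊕ C.
10011110 XOR 01010100 = 11001010
00101101 XOR 11001010 = 11100111
00110100 XOR 00011010 = 00101110
11101010 XOR 11100011 = 00001001
00001111 XOR 10111111 = 10110000
01010011 XOR 10111101 = 11101110
11010101 XOR 10111001 = 01101100
10001100 XOR 10101100 = 00100000
10000101 XOR 00100010 = 10100111
01110100 XOR 00101000 = 01011100
00101111 XOR 00010000 = 00111111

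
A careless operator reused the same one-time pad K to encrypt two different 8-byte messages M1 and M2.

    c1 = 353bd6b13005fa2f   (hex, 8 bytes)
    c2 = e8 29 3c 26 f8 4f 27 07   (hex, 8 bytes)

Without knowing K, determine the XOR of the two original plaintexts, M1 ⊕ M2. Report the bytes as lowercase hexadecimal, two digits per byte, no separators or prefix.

dd12ea97c84add28

c1 ⊕ c2 = (M1 ⊕ K) ⊕ (M2 ⊕ K) = M1 ⊕ M2 — the shared key cancels under XOR.
byte 0: 35 XOR e8 = dd
byte 1: 3b XOR 29 = 12
byte 2: d6 XOR 3c = ea
byte 3: b1 XOR 26 = 97
byte 4: 30 XOR f8 = c8
byte 5: 05 XOR 4f = 4a
byte 6: fa XOR 27 = dd
byte 7: 2f XOR 07 = 28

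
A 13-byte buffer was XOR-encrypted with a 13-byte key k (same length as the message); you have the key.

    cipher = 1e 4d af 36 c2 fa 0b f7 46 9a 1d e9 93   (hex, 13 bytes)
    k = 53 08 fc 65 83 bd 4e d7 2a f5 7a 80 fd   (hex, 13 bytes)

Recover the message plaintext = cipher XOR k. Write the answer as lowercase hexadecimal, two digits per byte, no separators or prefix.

4d455353414745206c6f67696e

XOR is its own inverse, so applying the key byte-wise gives the result directly.
1e XOR 53 = 4d
4d XOR 08 = 45
af XOR fc = 53
36 XOR 65 = 53
c2 XOR 83 = 41
fa XOR bd = 47
0b XOR 4e = 45
f7 XOR d7 = 20
46 XOR 2a = 6c
9a XOR f5 = 6f
1d XOR 7a = 67
e9 XOR 80 = 69
93 XOR fd = 6e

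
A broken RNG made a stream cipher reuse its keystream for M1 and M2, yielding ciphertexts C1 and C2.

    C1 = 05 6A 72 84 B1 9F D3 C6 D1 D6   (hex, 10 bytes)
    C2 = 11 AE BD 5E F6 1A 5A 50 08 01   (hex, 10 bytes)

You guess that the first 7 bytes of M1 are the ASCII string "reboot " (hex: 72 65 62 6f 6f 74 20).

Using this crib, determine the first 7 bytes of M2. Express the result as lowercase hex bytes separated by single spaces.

First, C1 ⊕ C2 = (M1 ⊕ K) ⊕ (M2 ⊕ K) = M1 ⊕ M2, so the key drops out. Then M2 = (M1 ⊕ M2) ⊕ M1 over the first 7 bytes.
byte 0: (05 XOR 11) XOR 72 = 14 XOR 72 = 66
byte 1: (6a XOR ae) XOR 65 = c4 XOR 65 = a1
byte 2: (72 XOR bd) XOR 62 = cf XOR 62 = ad
byte 3: (84 XOR 5e) XOR 6f = da XOR 6f = b5
byte 4: (b1 XOR f6) XOR 6f = 47 XOR 6f = 28
byte 5: (9f XOR 1a) XOR 74 = 85 XOR 74 = f1
byte 6: (d3 XOR 5a) XOR 20 = 89 XOR 20 = a9

66 a1 ad b5 28 f1 a9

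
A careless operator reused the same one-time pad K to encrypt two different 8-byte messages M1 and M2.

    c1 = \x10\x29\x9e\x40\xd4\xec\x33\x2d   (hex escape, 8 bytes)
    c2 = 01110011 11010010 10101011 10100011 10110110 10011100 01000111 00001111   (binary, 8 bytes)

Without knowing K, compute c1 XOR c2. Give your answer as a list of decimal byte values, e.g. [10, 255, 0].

[99, 251, 53, 227, 98, 112, 116, 34]

c1 ⊕ c2 = (M1 ⊕ K) ⊕ (M2 ⊕ K) = M1 ⊕ M2 — the shared key cancels under XOR.
 16 ⊕ 115 =  99
 41 ⊕ 210 = 251
158 ⊕ 171 =  53
 64 ⊕ 163 = 227
212 ⊕ 182 =  98
236 ⊕ 156 = 112
 51 ⊕  71 = 116
 45 ⊕  15 =  34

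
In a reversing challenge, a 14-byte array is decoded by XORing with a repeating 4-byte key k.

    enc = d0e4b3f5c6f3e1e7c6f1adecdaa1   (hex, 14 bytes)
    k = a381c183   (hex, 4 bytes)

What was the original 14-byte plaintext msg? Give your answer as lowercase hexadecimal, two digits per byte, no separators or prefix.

The 4-byte key repeats, so the effective keystream is a3 81 c1 83 a3 81 c1 83 a3 81 c1 83 a3 81.
byte 0: d0 XOR a3 = 73
byte 1: e4 XOR 81 = 65
byte 2: b3 XOR c1 = 72
byte 3: f5 XOR 83 = 76
byte 4: c6 XOR a3 = 65
byte 5: f3 XOR 81 = 72
byte 6: e1 XOR c1 = 20
byte 7: e7 XOR 83 = 64
byte 8: c6 XOR a3 = 65
byte 9: f1 XOR 81 = 70
byte 10: ad XOR c1 = 6c
byte 11: ec XOR 83 = 6f
byte 12: da XOR a3 = 79
byte 13: a1 XOR 81 = 20

736572766572206465706c6f7920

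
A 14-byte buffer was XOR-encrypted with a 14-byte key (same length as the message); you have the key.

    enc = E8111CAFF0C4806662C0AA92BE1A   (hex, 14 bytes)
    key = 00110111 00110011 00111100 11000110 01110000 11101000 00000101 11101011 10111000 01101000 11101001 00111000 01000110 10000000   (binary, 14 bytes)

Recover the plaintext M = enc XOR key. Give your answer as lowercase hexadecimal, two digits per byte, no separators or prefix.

XOR is its own inverse, so applying the key byte-wise gives the result directly.
e8 xor 37 = df
11 xor 33 = 22
1c xor 3c = 20
af xor c6 = 69
f0 xor 70 = 80
c4 xor e8 = 2c
80 xor 05 = 85
66 xor eb = 8d
62 xor b8 = da
c0 xor 68 = a8
aa xor e9 = 43
92 xor 38 = aa
be xor 46 = f8
1a xor 80 = 9a

df222069802c858ddaa843aaf89a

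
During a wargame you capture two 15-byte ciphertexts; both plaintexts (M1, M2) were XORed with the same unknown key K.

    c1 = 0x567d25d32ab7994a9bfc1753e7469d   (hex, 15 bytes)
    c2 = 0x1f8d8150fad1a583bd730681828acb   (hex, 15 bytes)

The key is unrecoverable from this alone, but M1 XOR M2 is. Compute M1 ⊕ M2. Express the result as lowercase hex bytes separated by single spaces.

49 f0 a4 83 d0 66 3c c9 26 8f 11 d2 65 cc 56

c1 ⊕ c2 = (M1 ⊕ K) ⊕ (M2 ⊕ K) = M1 ⊕ M2 — the shared key cancels under XOR.
56 xor 1f = 49
7d xor 8d = f0
25 xor 81 = a4
d3 xor 50 = 83
2a xor fa = d0
b7 xor d1 = 66
99 xor a5 = 3c
4a xor 83 = c9
9b xor bd = 26
fc xor 73 = 8f
17 xor 06 = 11
53 xor 81 = d2
e7 xor 82 = 65
46 xor 8a = cc
9d xor cb = 56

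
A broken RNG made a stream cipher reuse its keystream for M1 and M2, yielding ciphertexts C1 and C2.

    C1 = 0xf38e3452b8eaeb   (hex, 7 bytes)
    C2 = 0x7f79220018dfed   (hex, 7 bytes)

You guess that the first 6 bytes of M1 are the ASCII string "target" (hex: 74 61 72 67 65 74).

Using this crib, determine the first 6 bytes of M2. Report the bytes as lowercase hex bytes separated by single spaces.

f8 96 64 35 c5 41

First, C1 ⊕ C2 = (M1 ⊕ K) ⊕ (M2 ⊕ K) = M1 ⊕ M2, so the key drops out. Then M2 = (M1 ⊕ M2) ⊕ M1 over the first 6 bytes.
byte 0: (f3 ⊕ 7f) ⊕ 74 = 8c ⊕ 74 = f8
byte 1: (8e ⊕ 79) ⊕ 61 = f7 ⊕ 61 = 96
byte 2: (34 ⊕ 22) ⊕ 72 = 16 ⊕ 72 = 64
byte 3: (52 ⊕ 00) ⊕ 67 = 52 ⊕ 67 = 35
byte 4: (b8 ⊕ 18) ⊕ 65 = a0 ⊕ 65 = c5
byte 5: (ea ⊕ df) ⊕ 74 = 35 ⊕ 74 = 41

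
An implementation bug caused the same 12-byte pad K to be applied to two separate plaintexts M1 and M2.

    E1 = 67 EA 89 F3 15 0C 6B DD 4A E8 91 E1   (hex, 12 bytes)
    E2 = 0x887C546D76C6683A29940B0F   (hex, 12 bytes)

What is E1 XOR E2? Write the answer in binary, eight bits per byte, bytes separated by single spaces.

E1 ⊕ E2 = (M1 ⊕ K) ⊕ (M2 ⊕ K) = M1 ⊕ M2 — the shared key cancels under XOR.
byte 0: 67 ^ 88 = ef
byte 1: ea ^ 7c = 96
byte 2: 89 ^ 54 = dd
byte 3: f3 ^ 6d = 9e
byte 4: 15 ^ 76 = 63
byte 5: 0c ^ c6 = ca
byte 6: 6b ^ 68 = 03
byte 7: dd ^ 3a = e7
byte 8: 4a ^ 29 = 63
byte 9: e8 ^ 94 = 7c
byte 10: 91 ^ 0b = 9a
byte 11: e1 ^ 0f = ee

11101111 10010110 11011101 10011110 01100011 11001010 00000011 11100111 01100011 01111100 10011010 11101110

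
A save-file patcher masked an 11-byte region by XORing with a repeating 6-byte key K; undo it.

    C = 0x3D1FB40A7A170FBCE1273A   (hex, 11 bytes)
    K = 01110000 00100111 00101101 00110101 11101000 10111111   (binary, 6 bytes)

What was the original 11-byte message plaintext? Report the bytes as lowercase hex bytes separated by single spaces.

4d 38 99 3f 92 a8 7f 9b cc 12 d2

The 6-byte key repeats, so the effective keystream is 70 27 2d 35 e8 bf 70 27 2d 35 e8.
byte 0:  61 ⊕ 112 =  77
byte 1:  31 ⊕  39 =  56
byte 2: 180 ⊕  45 = 153
byte 3:  10 ⊕  53 =  63
byte 4: 122 ⊕ 232 = 146
byte 5:  23 ⊕ 191 = 168
byte 6:  15 ⊕ 112 = 127
byte 7: 188 ⊕  39 = 155
byte 8: 225 ⊕  45 = 204
byte 9:  39 ⊕  53 =  18
byte 10:  58 ⊕ 232 = 210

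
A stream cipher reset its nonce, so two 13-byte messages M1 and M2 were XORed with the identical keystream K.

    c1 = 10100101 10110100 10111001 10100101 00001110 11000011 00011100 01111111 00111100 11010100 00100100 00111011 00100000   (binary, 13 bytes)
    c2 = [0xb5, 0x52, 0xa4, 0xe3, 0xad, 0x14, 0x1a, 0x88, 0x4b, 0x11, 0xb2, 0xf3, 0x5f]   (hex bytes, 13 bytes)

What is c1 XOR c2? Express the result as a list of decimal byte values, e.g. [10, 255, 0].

[16, 230, 29, 70, 163, 215, 6, 247, 119, 197, 150, 200, 127]

c1 ⊕ c2 = (M1 ⊕ K) ⊕ (M2 ⊕ K) = M1 ⊕ M2 — the shared key cancels under XOR.
a5 XOR b5 = 10
b4 XOR 52 = e6
b9 XOR a4 = 1d
a5 XOR e3 = 46
0e XOR ad = a3
c3 XOR 14 = d7
1c XOR 1a = 06
7f XOR 88 = f7
3c XOR 4b = 77
d4 XOR 11 = c5
24 XOR b2 = 96
3b XOR f3 = c8
20 XOR 5f = 7f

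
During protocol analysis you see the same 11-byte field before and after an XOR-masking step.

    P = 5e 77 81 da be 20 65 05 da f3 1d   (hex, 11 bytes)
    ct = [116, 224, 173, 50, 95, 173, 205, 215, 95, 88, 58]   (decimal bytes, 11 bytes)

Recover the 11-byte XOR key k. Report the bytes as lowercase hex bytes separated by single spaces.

Since ct = P ⊕ k, XORing both sides with P gives k = P ⊕ ct.
byte 0: 01011110 xor 01110100 = 00101010
byte 1: 01110111 xor 11100000 = 10010111
byte 2: 10000001 xor 10101101 = 00101100
byte 3: 11011010 xor 00110010 = 11101000
byte 4: 10111110 xor 01011111 = 11100001
byte 5: 00100000 xor 10101101 = 10001101
byte 6: 01100101 xor 11001101 = 10101000
byte 7: 00000101 xor 11010111 = 11010010
byte 8: 11011010 xor 01011111 = 10000101
byte 9: 11110011 xor 01011000 = 10101011
byte 10: 00011101 xor 00111010 = 00100111

2a 97 2c e8 e1 8d a8 d2 85 ab 27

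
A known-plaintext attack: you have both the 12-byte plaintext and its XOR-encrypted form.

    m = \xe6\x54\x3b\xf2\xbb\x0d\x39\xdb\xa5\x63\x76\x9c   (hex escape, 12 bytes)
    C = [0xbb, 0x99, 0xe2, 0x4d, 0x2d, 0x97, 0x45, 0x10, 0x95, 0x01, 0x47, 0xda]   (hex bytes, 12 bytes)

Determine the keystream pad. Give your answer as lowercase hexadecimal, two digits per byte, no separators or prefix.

Since C = m ⊕ pad, XORing both sides with m gives pad = m ⊕ C.
11100110 ^ 10111011 = 01011101
01010100 ^ 10011001 = 11001101
00111011 ^ 11100010 = 11011001
11110010 ^ 01001101 = 10111111
10111011 ^ 00101101 = 10010110
00001101 ^ 10010111 = 10011010
00111001 ^ 01000101 = 01111100
11011011 ^ 00010000 = 11001011
10100101 ^ 10010101 = 00110000
01100011 ^ 00000001 = 01100010
01110110 ^ 01000111 = 00110001
10011100 ^ 11011010 = 01000110

5dcdd9bf969a7ccb30623146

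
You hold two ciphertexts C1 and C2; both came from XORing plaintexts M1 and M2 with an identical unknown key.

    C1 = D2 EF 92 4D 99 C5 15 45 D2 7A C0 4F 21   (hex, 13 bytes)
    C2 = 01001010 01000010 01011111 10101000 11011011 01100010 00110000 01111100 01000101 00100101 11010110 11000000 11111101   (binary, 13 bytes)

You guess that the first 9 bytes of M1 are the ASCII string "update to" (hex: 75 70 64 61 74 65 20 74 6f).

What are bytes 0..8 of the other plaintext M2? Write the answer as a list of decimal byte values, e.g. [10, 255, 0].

First, C1 ⊕ C2 = (M1 ⊕ K) ⊕ (M2 ⊕ K) = M1 ⊕ M2, so the key drops out. Then M2 = (M1 ⊕ M2) ⊕ M1 over the first 9 bytes.
byte 0: (d2 xor 4a) xor 75 = 98 xor 75 = ed
byte 1: (ef xor 42) xor 70 = ad xor 70 = dd
byte 2: (92 xor 5f) xor 64 = cd xor 64 = a9
byte 3: (4d xor a8) xor 61 = e5 xor 61 = 84
byte 4: (99 xor db) xor 74 = 42 xor 74 = 36
byte 5: (c5 xor 62) xor 65 = a7 xor 65 = c2
byte 6: (15 xor 30) xor 20 = 25 xor 20 = 05
byte 7: (45 xor 7c) xor 74 = 39 xor 74 = 4d
byte 8: (d2 xor 45) xor 6f = 97 xor 6f = f8

[237, 221, 169, 132, 54, 194, 5, 77, 248]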